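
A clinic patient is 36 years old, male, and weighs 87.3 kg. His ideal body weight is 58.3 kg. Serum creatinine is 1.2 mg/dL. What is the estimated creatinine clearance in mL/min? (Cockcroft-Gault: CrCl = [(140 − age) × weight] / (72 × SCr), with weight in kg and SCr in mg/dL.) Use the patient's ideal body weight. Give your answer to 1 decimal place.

CrCl = (140 − 36) × 58.3 / (72 × 1.2) = 6063.2 / 86.40 ≈ 70.2 mL/min

70.2 mL/min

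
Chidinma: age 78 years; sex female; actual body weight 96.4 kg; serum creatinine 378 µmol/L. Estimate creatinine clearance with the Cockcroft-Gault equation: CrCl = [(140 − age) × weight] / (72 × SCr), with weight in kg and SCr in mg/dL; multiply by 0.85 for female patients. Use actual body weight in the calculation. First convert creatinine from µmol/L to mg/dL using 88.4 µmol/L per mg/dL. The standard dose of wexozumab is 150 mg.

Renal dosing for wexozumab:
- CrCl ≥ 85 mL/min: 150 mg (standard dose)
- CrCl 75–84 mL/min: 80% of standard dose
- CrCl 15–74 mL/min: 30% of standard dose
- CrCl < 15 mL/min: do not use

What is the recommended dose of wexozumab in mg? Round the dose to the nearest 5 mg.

SCr = 378 / 88.4 = 4.276 mg/dL
CrCl = (140 − 78) × 96.4 / (72 × 4.276) × 0.85 = 5976.8 / 307.87 × 0.85 ≈ 16.5 mL/min
CrCl ≈ 17 mL/min → bracket 15–74 mL/min.
30% of 150 mg = 45 mg

45 mg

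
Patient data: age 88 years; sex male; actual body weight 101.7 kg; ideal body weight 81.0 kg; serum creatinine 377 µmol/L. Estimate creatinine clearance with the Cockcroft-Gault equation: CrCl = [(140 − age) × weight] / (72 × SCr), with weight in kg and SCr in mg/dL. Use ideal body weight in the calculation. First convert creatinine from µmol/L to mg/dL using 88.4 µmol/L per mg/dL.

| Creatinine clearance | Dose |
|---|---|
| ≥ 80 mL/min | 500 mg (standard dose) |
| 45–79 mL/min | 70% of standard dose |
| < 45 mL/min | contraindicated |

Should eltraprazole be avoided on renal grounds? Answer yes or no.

SCr = 377 / 88.4 = 4.265 mg/dL
CrCl = (140 − 88) × 81 / (72 × 4.265) = 4212.0 / 307.08 ≈ 13.7 mL/min
CrCl ≈ 14 mL/min, which is < 45 mL/min.

yes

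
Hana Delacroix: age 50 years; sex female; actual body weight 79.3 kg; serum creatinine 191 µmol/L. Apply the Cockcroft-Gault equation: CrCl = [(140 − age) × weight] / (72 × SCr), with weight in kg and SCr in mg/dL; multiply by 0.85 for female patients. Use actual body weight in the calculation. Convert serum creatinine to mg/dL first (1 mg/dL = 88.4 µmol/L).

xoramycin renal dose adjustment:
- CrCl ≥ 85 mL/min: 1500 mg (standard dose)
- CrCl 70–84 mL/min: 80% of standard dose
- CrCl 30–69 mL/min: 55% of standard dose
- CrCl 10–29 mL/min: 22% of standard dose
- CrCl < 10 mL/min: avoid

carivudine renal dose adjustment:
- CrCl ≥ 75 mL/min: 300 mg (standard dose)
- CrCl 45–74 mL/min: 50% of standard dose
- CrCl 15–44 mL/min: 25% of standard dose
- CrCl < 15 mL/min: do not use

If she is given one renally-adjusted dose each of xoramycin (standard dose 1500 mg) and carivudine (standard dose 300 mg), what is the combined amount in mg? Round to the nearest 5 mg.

900 mg

SCr = 191 / 88.4 = 2.161 mg/dL
CrCl = (140 − 50) × 79.3 / (72 × 2.161) × 0.85 = 7137.0 / 155.59 × 0.85 ≈ 39.0 mL/min
CrCl ≈ 39 mL/min.
xoramycin: 30–69 mL/min → 55% of 1500 mg = 825 mg.
carivudine: 15–44 mL/min → 25% of 300 mg = 75 mg.
Total = 825 + 75 = 900 mg.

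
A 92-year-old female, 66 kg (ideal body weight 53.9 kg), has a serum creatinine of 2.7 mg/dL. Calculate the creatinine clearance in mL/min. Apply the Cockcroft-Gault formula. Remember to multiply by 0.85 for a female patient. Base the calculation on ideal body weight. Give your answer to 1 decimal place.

11.3 mL/min

CrCl = (140 − 92) × 53.9 / (72 × 2.7) × 0.85 = 2587.2 / 194.40 × 0.85 ≈ 11.3 mL/min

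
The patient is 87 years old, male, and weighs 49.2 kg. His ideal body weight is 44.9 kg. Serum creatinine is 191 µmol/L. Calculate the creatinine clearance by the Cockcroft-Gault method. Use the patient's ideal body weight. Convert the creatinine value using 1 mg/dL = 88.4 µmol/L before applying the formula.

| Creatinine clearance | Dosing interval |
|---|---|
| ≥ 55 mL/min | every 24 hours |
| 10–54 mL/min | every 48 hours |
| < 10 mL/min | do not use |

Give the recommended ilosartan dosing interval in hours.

every 48 hours

SCr = 191 / 88.4 = 2.161 mg/dL
CrCl = (140 − 87) × 44.9 / (72 × 2.161) = 2379.7 / 155.59 ≈ 15.3 mL/min
CrCl ≈ 15 mL/min → bracket 10–54 mL/min → every 48 hours.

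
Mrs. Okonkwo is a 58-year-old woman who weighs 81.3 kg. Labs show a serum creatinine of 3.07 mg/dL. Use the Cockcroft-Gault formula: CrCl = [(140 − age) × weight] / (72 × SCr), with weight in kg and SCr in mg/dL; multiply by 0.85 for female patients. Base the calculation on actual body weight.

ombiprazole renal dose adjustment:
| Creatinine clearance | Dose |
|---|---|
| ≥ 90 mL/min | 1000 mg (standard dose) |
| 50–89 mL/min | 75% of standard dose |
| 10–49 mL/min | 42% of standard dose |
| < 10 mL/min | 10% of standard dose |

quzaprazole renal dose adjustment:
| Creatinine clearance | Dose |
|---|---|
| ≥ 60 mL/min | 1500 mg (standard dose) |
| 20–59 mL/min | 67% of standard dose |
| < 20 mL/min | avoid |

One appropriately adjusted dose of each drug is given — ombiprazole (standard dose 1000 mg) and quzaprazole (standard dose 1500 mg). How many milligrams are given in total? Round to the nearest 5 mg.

1425 mg

CrCl = (140 − 58) × 81.3 / (72 × 3.07) × 0.85 = 6666.6 / 221.04 × 0.85 ≈ 25.6 mL/min
CrCl ≈ 26 mL/min.
ombiprazole: 10–49 mL/min → 42% of 1000 mg = 420 mg.
quzaprazole: 20–59 mL/min → 67% of 1500 mg = 1005 mg.
Total = 420 + 1005 = 1425 mg.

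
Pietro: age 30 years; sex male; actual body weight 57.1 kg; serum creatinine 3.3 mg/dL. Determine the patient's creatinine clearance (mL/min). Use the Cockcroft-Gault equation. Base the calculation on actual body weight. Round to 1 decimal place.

26.4 mL/min

CrCl = (140 − 30) × 57.1 / (72 × 3.3) = 6281.0 / 237.60 ≈ 26.4 mL/min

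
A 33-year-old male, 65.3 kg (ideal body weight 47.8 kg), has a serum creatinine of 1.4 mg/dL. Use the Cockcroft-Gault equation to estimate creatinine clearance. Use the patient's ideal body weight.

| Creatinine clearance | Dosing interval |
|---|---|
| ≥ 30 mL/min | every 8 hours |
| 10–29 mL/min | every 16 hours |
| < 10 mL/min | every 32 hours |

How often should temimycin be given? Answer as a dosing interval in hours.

every 8 hours

CrCl = (140 − 33) × 47.8 / (72 × 1.4) = 5114.6 / 100.80 ≈ 50.7 mL/min
CrCl ≈ 51 mL/min → bracket ≥ 30 mL/min → every 8 hours.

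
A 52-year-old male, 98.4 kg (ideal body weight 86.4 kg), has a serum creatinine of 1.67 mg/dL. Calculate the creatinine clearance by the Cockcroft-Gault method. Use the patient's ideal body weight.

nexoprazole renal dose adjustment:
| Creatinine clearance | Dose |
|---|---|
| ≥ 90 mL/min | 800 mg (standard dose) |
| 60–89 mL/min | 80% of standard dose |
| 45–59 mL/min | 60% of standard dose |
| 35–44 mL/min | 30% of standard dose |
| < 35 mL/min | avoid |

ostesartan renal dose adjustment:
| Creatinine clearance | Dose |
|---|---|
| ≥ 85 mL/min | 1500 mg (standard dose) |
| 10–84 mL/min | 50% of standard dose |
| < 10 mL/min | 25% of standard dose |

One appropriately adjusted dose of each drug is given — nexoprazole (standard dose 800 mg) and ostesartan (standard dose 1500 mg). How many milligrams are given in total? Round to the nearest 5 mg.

1390 mg

CrCl = (140 − 52) × 86.4 / (72 × 1.67) = 7603.2 / 120.24 ≈ 63.2 mL/min
CrCl ≈ 63 mL/min.
nexoprazole: 60–89 mL/min → 80% of 800 mg = 640 mg.
ostesartan: 10–84 mL/min → 50% of 1500 mg = 750 mg.
Total = 640 + 750 = 1390 mg.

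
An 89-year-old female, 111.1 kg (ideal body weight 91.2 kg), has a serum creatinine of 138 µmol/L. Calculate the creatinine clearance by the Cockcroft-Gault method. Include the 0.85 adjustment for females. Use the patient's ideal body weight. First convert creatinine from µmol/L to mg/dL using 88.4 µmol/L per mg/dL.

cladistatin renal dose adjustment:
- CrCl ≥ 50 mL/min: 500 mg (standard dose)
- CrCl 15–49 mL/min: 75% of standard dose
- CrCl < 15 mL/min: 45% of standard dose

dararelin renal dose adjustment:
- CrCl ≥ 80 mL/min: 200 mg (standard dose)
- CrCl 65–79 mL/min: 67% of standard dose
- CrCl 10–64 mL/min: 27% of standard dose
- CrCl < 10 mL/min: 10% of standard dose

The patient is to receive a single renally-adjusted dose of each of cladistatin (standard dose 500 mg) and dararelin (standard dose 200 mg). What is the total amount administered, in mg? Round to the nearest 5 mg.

SCr = 138 / 88.4 = 1.561 mg/dL
CrCl = (140 − 89) × 91.2 / (72 × 1.561) × 0.85 = 4651.2 / 112.39 × 0.85 ≈ 35.2 mL/min
CrCl ≈ 35 mL/min.
cladistatin: 15–49 mL/min → 75% of 500 mg = 375 mg.
dararelin: 10–64 mL/min → 27% of 200 mg = 54 mg.
Total = 375 + 54 = 429 mg.

430 mg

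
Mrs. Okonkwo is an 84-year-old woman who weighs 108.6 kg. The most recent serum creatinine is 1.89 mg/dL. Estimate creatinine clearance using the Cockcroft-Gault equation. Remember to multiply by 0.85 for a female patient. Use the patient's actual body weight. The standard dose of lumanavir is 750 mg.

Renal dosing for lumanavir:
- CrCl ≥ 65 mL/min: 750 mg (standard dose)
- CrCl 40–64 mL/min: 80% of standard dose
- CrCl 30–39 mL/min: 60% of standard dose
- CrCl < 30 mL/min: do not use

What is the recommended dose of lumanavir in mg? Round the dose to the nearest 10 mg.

CrCl = (140 − 84) × 108.6 / (72 × 1.89) × 0.85 = 6081.6 / 136.08 × 0.85 ≈ 38.0 mL/min
CrCl ≈ 38 mL/min → bracket 30–39 mL/min.
60% of 750 mg = 450 mg

450 mg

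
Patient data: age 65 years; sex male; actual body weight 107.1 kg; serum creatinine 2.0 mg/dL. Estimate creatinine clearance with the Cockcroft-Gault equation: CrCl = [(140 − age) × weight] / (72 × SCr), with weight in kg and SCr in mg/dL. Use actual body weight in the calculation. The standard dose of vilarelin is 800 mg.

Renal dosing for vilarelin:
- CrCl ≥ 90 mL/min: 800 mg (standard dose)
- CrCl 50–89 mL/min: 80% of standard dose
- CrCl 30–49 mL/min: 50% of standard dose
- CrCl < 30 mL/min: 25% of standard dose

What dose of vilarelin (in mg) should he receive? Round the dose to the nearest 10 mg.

640 mg

CrCl = (140 − 65) × 107.1 / (72 × 2) = 8032.5 / 144.00 ≈ 55.8 mL/min
CrCl ≈ 56 mL/min → bracket 50–89 mL/min.
80% of 800 mg = 640 mg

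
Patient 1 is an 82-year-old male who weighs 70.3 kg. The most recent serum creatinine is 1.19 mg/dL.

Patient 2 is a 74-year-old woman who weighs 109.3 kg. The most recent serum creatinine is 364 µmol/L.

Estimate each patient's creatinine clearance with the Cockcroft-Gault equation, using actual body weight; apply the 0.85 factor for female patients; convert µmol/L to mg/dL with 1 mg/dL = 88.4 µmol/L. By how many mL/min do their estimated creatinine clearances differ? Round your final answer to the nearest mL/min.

Patient 1: CrCl = (140 − 82) × 70.3 / (72 × 1.19) = 4077.4 / 85.68 ≈ 47.6 mL/min
Patient 2: SCr = 364 / 88.4 = 4.118 mg/dL
Patient 2: CrCl = (140 − 74) × 109.3 / (72 × 4.118) × 0.85 = 7213.8 / 296.50 × 0.85 ≈ 20.7 mL/min
|47.6 − 20.7| = 26.9 mL/min

27 mL/min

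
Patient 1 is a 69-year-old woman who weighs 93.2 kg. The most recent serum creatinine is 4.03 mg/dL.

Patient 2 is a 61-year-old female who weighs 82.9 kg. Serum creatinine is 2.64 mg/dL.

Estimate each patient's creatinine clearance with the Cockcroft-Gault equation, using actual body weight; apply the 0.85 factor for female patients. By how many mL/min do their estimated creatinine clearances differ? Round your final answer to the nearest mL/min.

10 mL/min

Patient 1: CrCl = (140 − 69) × 93.2 / (72 × 4.03) × 0.85 = 6617.2 / 290.16 × 0.85 ≈ 19.4 mL/min
Patient 2: CrCl = (140 − 61) × 82.9 / (72 × 2.64) × 0.85 = 6549.1 / 190.08 × 0.85 ≈ 29.3 mL/min
|19.4 − 29.3| = 9.9 mL/min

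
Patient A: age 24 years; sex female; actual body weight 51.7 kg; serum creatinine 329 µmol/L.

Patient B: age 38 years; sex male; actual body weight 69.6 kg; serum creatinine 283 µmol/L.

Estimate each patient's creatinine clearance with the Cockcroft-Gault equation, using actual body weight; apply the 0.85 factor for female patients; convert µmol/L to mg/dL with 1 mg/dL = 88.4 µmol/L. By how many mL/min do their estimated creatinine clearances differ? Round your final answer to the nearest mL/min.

Patient A: SCr = 329 / 88.4 = 3.722 mg/dL
Patient A: CrCl = (140 − 24) × 51.7 / (72 × 3.722) × 0.85 = 5997.2 / 267.98 × 0.85 ≈ 19.0 mL/min
Patient B: SCr = 283 / 88.4 = 3.201 mg/dL
Patient B: CrCl = (140 − 38) × 69.6 / (72 × 3.201) = 7099.2 / 230.47 ≈ 30.8 mL/min
|19.0 − 30.8| = 11.8 mL/min

12 mL/min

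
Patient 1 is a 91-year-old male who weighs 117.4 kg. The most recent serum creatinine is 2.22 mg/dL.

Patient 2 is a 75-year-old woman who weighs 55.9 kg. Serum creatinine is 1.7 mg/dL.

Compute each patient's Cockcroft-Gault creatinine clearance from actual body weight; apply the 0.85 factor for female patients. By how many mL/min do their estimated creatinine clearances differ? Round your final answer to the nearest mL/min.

Patient 1: CrCl = (140 − 91) × 117.4 / (72 × 2.22) = 5752.6 / 159.84 ≈ 36.0 mL/min
Patient 2: CrCl = (140 − 75) × 55.9 / (72 × 1.7) × 0.85 = 3633.5 / 122.40 × 0.85 ≈ 25.2 mL/min
|36.0 − 25.2| = 10.8 mL/min

11 mL/min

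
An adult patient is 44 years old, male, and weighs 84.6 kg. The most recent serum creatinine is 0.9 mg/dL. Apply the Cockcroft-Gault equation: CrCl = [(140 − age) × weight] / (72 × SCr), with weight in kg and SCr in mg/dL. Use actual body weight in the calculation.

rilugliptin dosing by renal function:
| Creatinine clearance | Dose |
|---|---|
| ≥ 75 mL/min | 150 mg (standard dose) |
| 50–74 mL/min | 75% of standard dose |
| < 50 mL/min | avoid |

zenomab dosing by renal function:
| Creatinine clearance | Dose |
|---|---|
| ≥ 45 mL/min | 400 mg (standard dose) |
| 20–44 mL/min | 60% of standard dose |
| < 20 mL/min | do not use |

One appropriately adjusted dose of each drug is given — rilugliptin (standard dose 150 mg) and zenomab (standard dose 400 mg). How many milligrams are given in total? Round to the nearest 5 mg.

550 mg

CrCl = (140 − 44) × 84.6 / (72 × 0.9) = 8121.6 / 64.80 ≈ 125.3 mL/min
CrCl ≈ 125 mL/min.
rilugliptin: ≥ 75 mL/min → 100% of 150 mg = 150 mg.
zenomab: ≥ 45 mL/min → 100% of 400 mg = 400 mg.
Total = 150 + 400 = 550 mg.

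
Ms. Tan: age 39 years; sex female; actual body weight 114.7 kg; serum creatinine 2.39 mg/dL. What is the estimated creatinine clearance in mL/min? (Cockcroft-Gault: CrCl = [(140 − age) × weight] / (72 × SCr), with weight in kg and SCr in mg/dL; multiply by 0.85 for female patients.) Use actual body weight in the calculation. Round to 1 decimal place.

CrCl = (140 − 39) × 114.7 / (72 × 2.39) × 0.85 = 11584.7 / 172.08 × 0.85 ≈ 57.2 mL/min

57.2 mL/min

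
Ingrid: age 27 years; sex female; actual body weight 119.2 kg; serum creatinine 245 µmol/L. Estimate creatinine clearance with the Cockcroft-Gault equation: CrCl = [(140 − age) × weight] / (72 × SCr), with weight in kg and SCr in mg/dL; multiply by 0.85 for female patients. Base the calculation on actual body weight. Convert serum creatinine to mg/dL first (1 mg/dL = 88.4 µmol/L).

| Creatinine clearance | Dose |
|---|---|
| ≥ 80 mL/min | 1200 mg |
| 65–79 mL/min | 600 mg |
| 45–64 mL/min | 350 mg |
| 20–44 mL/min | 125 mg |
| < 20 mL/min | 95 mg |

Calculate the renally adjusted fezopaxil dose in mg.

SCr = 245 / 88.4 = 2.771 mg/dL
CrCl = (140 − 27) × 119.2 / (72 × 2.771) × 0.85 = 13469.6 / 199.51 × 0.85 ≈ 57.4 mL/min
CrCl ≈ 57 mL/min → bracket 45–64 mL/min.
Dose for this bracket: 350 mg.

350 mg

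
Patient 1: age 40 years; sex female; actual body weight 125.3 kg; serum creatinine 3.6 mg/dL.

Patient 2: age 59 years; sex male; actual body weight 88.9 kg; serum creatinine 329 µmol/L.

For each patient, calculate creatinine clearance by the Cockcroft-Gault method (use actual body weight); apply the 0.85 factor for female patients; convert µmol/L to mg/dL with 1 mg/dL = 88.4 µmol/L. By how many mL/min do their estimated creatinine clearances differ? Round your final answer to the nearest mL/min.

14 mL/min

Patient 1: CrCl = (140 − 40) × 125.3 / (72 × 3.6) × 0.85 = 12530.0 / 259.20 × 0.85 ≈ 41.1 mL/min
Patient 2: SCr = 329 / 88.4 = 3.722 mg/dL
Patient 2: CrCl = (140 − 59) × 88.9 / (72 × 3.722) = 7200.9 / 267.98 ≈ 26.9 mL/min
|41.1 − 26.9| = 14.2 mL/min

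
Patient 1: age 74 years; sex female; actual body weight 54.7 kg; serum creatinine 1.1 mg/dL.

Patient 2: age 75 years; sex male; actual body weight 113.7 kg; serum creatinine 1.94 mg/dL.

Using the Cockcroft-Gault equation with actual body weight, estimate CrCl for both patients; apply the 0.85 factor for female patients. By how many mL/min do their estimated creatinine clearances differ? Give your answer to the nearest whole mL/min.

Patient 1: CrCl = (140 − 74) × 54.7 / (72 × 1.1) × 0.85 = 3610.2 / 79.20 × 0.85 ≈ 38.7 mL/min
Patient 2: CrCl = (140 − 75) × 113.7 / (72 × 1.94) = 7390.5 / 139.68 ≈ 52.9 mL/min
|38.7 − 52.9| = 14.2 mL/min

14 mL/min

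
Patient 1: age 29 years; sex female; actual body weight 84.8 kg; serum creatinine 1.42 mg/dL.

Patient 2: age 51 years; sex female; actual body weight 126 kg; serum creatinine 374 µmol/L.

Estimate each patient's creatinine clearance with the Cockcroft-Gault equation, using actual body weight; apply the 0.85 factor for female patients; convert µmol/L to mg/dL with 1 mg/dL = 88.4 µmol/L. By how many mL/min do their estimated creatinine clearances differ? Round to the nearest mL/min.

47 mL/min

Patient 1: CrCl = (140 − 29) × 84.8 / (72 × 1.42) × 0.85 = 9412.8 / 102.24 × 0.85 ≈ 78.3 mL/min
Patient 2: SCr = 374 / 88.4 = 4.231 mg/dL
Patient 2: CrCl = (140 − 51) × 126 / (72 × 4.231) × 0.85 = 11214.0 / 304.63 × 0.85 ≈ 31.3 mL/min
|78.3 − 31.3| = 47.0 mL/min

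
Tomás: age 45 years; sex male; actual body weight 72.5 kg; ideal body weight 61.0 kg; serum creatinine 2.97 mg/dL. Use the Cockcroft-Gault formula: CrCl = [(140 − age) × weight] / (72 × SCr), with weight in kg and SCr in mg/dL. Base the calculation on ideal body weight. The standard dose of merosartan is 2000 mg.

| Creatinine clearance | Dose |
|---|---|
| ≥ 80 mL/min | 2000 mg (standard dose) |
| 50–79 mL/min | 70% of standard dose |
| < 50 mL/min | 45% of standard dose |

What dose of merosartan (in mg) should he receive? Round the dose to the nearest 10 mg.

CrCl = (140 − 45) × 61 / (72 × 2.97) = 5795.0 / 213.84 ≈ 27.1 mL/min
CrCl ≈ 27 mL/min → bracket < 50 mL/min.
45% of 2000 mg = 900 mg

900 mg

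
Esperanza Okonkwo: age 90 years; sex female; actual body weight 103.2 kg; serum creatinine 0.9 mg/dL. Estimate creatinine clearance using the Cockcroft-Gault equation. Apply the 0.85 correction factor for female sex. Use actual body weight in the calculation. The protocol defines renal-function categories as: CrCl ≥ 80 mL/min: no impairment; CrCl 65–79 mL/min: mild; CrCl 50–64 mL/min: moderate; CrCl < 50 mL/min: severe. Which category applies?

mild

CrCl = (140 − 90) × 103.2 / (72 × 0.9) × 0.85 = 5160.0 / 64.80 × 0.85 ≈ 67.7 mL/min
68 mL/min falls in the 'mild' range.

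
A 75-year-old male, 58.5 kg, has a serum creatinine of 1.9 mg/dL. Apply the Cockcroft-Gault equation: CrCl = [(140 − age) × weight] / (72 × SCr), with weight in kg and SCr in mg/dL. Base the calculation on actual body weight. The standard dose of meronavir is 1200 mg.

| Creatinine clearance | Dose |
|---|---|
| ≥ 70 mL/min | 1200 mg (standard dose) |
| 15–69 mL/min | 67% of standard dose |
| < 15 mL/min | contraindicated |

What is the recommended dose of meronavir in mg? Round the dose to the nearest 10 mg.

800 mg

CrCl = (140 − 75) × 58.5 / (72 × 1.9) = 3802.5 / 136.80 ≈ 27.8 mL/min
CrCl ≈ 28 mL/min → bracket 15–69 mL/min.
67% of 1200 mg = 804 mg → 800 mg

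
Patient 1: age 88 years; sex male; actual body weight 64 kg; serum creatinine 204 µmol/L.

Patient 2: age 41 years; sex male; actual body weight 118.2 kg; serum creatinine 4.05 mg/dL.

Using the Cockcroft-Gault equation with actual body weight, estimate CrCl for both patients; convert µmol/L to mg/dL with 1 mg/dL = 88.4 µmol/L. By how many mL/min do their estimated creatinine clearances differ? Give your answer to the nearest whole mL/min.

Patient 1: SCr = 204 / 88.4 = 2.308 mg/dL
Patient 1: CrCl = (140 − 88) × 64 / (72 × 2.308) = 3328.0 / 166.18 ≈ 20.0 mL/min
Patient 2: CrCl = (140 − 41) × 118.2 / (72 × 4.05) = 11701.8 / 291.60 ≈ 40.1 mL/min
|20.0 − 40.1| = 20.1 mL/min

20 mL/min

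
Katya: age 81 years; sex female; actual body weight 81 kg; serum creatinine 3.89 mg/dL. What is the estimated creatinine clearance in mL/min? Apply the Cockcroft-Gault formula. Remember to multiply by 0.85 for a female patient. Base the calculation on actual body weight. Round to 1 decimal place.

14.5 mL/min

CrCl = (140 − 81) × 81 / (72 × 3.89) × 0.85 = 4779.0 / 280.08 × 0.85 ≈ 14.5 mL/min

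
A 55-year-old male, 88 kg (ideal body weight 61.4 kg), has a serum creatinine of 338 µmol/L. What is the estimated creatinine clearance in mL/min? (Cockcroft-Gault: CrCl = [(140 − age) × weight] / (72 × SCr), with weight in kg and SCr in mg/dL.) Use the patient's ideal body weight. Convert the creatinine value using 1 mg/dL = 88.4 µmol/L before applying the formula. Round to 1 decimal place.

SCr = 338 / 88.4 = 3.824 mg/dL
CrCl = (140 − 55) × 61.4 / (72 × 3.824) = 5219.0 / 275.33 ≈ 19.0 mL/min

19.0 mL/min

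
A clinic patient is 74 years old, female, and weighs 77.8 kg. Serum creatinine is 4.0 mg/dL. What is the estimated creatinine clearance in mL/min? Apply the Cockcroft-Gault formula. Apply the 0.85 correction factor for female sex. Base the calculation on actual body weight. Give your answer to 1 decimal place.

15.2 mL/min

CrCl = (140 − 74) × 77.8 / (72 × 4) × 0.85 = 5134.8 / 288.00 × 0.85 ≈ 15.2 mL/min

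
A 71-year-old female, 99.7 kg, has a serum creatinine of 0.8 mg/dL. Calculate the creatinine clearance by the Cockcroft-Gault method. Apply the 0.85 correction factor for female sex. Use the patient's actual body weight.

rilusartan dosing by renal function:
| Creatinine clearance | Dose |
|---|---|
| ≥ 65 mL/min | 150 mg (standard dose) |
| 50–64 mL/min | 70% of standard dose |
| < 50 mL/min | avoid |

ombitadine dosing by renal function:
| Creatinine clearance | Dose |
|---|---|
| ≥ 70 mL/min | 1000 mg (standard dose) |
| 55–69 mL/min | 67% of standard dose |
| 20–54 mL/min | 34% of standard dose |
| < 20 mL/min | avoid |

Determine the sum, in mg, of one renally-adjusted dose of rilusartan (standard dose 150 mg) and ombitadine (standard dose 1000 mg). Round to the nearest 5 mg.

CrCl = (140 − 71) × 99.7 / (72 × 0.8) × 0.85 = 6879.3 / 57.60 × 0.85 ≈ 101.5 mL/min
CrCl ≈ 102 mL/min.
rilusartan: ≥ 65 mL/min → 100% of 150 mg = 150 mg.
ombitadine: ≥ 70 mL/min → 100% of 1000 mg = 1000 mg.
Total = 150 + 1000 = 1150 mg.

1150 mg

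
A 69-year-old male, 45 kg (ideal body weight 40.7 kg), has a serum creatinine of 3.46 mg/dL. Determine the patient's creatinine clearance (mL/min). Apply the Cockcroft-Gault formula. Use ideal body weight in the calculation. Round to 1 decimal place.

CrCl = (140 − 69) × 40.7 / (72 × 3.46) = 2889.7 / 249.12 ≈ 11.6 mL/min

11.6 mL/min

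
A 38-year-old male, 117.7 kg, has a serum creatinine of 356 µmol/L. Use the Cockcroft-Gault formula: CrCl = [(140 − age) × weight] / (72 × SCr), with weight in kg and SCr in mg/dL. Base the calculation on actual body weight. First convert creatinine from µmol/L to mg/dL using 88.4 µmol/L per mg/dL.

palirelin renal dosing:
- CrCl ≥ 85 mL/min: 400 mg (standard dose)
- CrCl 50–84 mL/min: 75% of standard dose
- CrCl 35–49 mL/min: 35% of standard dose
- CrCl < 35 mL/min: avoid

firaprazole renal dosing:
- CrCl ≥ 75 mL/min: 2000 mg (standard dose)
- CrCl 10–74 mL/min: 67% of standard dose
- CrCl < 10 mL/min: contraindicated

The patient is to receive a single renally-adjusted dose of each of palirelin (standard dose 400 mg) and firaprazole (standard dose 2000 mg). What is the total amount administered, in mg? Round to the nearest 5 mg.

SCr = 356 / 88.4 = 4.027 mg/dL
CrCl = (140 − 38) × 117.7 / (72 × 4.027) = 12005.4 / 289.94 ≈ 41.4 mL/min
CrCl ≈ 41 mL/min.
palirelin: 35–49 mL/min → 35% of 400 mg = 140 mg.
firaprazole: 10–74 mL/min → 67% of 2000 mg = 1340 mg.
Total = 140 + 1340 = 1480 mg.

1480 mg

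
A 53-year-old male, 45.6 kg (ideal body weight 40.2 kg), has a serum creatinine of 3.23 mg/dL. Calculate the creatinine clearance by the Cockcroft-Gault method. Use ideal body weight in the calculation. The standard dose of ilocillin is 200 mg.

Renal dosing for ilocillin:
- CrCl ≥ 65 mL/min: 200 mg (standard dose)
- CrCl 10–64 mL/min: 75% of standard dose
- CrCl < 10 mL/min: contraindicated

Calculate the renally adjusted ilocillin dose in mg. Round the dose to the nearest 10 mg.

CrCl = (140 − 53) × 40.2 / (72 × 3.23) = 3497.4 / 232.56 ≈ 15.0 mL/min
CrCl ≈ 15 mL/min → bracket 10–64 mL/min.
75% of 200 mg = 150 mg

150 mg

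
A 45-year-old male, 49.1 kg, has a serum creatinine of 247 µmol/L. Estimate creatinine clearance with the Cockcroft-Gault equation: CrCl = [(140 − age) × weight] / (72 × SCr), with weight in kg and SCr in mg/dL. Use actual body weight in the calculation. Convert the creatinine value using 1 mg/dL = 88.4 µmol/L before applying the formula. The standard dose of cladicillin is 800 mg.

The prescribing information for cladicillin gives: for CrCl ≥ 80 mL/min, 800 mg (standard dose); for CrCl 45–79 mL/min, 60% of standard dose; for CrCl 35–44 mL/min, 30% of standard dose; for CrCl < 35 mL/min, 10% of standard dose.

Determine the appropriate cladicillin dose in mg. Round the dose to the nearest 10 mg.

80 mg

SCr = 247 / 88.4 = 2.794 mg/dL
CrCl = (140 − 45) × 49.1 / (72 × 2.794) = 4664.5 / 201.17 ≈ 23.2 mL/min
CrCl ≈ 23 mL/min → bracket < 35 mL/min.
10% of 800 mg = 80 mg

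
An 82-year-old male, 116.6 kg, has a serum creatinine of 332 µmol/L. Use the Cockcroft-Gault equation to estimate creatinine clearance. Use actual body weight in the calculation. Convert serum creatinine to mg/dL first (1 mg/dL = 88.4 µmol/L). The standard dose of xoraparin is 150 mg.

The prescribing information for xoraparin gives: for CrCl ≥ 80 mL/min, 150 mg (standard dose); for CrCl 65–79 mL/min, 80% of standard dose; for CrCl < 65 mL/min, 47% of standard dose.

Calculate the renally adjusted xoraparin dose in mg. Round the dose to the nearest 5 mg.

70 mg

SCr = 332 / 88.4 = 3.756 mg/dL
CrCl = (140 − 82) × 116.6 / (72 × 3.756) = 6762.8 / 270.43 ≈ 25.0 mL/min
CrCl ≈ 25 mL/min → bracket < 65 mL/min.
47% of 150 mg = 70.5 mg → 70 mg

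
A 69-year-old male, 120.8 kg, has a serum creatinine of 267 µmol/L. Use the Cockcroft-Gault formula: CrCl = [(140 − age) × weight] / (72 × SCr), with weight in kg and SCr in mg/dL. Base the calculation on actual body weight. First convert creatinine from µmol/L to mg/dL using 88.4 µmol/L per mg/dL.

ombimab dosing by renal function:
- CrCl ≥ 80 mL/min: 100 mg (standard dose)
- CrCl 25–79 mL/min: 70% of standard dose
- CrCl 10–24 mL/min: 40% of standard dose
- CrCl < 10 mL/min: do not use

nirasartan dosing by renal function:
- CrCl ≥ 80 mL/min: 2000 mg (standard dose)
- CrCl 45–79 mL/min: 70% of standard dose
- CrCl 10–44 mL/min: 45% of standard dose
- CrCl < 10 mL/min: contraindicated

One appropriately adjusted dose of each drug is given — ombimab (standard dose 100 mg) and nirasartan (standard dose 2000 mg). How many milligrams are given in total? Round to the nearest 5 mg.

970 mg

SCr = 267 / 88.4 = 3.02 mg/dL
CrCl = (140 − 69) × 120.8 / (72 × 3.02) = 8576.8 / 217.44 ≈ 39.4 mL/min
CrCl ≈ 39 mL/min.
ombimab: 25–79 mL/min → 70% of 100 mg = 70 mg.
nirasartan: 10–44 mL/min → 45% of 2000 mg = 900 mg.
Total = 70 + 900 = 970 mg.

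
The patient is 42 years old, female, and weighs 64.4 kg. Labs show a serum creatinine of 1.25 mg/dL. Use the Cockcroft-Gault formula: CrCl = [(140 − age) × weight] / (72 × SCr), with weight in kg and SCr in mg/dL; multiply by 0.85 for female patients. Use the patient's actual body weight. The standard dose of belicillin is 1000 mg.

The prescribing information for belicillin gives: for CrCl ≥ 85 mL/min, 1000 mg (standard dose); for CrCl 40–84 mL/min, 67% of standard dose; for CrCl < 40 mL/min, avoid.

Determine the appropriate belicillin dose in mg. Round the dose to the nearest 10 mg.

670 mg

CrCl = (140 − 42) × 64.4 / (72 × 1.25) × 0.85 = 6311.2 / 90.00 × 0.85 ≈ 59.6 mL/min
CrCl ≈ 60 mL/min → bracket 40–84 mL/min.
67% of 1000 mg = 670 mg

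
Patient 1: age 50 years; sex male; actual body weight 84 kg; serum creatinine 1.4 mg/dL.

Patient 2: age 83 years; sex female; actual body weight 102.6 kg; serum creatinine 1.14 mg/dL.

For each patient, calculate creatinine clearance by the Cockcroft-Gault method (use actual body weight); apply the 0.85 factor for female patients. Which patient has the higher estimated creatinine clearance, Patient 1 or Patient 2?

Patient 1

Patient 1: CrCl = (140 − 50) × 84 / (72 × 1.4) = 7560.0 / 100.80 ≈ 75.0 mL/min
Patient 2: CrCl = (140 − 83) × 102.6 / (72 × 1.14) × 0.85 = 5848.2 / 82.08 × 0.85 ≈ 60.6 mL/min
75.0 vs 60.6 mL/min → Patient 1 is higher.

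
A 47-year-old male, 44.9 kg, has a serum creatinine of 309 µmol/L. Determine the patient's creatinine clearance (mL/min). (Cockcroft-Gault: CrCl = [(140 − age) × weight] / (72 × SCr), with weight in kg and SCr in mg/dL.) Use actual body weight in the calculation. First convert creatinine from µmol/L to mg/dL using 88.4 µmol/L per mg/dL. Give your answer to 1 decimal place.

16.6 mL/min

SCr = 309 / 88.4 = 3.495 mg/dL
CrCl = (140 − 47) × 44.9 / (72 × 3.495) = 4175.7 / 251.64 ≈ 16.6 mL/min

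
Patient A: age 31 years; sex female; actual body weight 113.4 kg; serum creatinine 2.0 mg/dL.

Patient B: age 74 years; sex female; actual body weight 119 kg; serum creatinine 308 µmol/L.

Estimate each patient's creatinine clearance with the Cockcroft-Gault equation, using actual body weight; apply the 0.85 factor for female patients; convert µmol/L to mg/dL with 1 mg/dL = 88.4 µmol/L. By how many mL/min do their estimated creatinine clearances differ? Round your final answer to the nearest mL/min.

Patient A: CrCl = (140 − 31) × 113.4 / (72 × 2) × 0.85 = 12360.6 / 144.00 × 0.85 ≈ 73.0 mL/min
Patient B: SCr = 308 / 88.4 = 3.484 mg/dL
Patient B: CrCl = (140 − 74) × 119 / (72 × 3.484) × 0.85 = 7854.0 / 250.85 × 0.85 ≈ 26.6 mL/min
|73.0 − 26.6| = 46.4 mL/min

46 mL/min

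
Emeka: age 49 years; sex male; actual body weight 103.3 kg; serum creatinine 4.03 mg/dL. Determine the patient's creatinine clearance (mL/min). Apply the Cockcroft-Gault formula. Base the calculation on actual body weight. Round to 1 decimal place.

32.4 mL/min

CrCl = (140 − 49) × 103.3 / (72 × 4.03) = 9400.3 / 290.16 ≈ 32.4 mL/min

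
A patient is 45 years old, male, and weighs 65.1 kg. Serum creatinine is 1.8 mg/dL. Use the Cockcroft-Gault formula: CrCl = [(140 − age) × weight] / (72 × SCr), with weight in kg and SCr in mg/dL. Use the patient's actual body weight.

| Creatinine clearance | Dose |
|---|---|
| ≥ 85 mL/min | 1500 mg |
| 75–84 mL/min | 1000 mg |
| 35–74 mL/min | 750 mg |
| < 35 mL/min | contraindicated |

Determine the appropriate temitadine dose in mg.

CrCl = (140 − 45) × 65.1 / (72 × 1.8) = 6184.5 / 129.60 ≈ 47.7 mL/min
CrCl ≈ 48 mL/min → bracket 35–74 mL/min.
Dose for this bracket: 750 mg.

750 mg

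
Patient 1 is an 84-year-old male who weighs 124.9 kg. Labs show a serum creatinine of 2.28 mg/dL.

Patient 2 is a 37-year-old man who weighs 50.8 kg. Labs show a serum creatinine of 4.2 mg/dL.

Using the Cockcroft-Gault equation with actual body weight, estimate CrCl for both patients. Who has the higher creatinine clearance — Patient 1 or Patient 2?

Patient 1

Patient 1: CrCl = (140 − 84) × 124.9 / (72 × 2.28) = 6994.4 / 164.16 ≈ 42.6 mL/min
Patient 2: CrCl = (140 − 37) × 50.8 / (72 × 4.2) = 5232.4 / 302.40 ≈ 17.3 mL/min
42.6 vs 17.3 mL/min → Patient 1 is higher.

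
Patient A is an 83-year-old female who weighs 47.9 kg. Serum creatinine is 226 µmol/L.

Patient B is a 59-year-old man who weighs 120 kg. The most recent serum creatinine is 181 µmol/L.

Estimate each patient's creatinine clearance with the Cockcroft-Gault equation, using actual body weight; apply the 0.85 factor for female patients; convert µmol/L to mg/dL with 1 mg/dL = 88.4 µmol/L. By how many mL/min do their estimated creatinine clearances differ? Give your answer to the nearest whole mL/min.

Patient A: SCr = 226 / 88.4 = 2.557 mg/dL
Patient A: CrCl = (140 − 83) × 47.9 / (72 × 2.557) × 0.85 = 2730.3 / 184.10 × 0.85 ≈ 12.6 mL/min
Patient B: SCr = 181 / 88.4 = 2.048 mg/dL
Patient B: CrCl = (140 − 59) × 120 / (72 × 2.048) = 9720.0 / 147.46 ≈ 65.9 mL/min
|12.6 − 65.9| = 53.3 mL/min

53 mL/min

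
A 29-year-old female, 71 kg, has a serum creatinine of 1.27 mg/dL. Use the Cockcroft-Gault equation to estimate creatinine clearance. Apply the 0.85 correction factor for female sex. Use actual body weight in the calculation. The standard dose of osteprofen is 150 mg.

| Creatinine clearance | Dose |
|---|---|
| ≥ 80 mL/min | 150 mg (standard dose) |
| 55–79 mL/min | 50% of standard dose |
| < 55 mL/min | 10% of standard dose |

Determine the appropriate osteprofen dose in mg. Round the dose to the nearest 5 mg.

CrCl = (140 − 29) × 71 / (72 × 1.27) × 0.85 = 7881.0 / 91.44 × 0.85 ≈ 73.3 mL/min
CrCl ≈ 73 mL/min → bracket 55–79 mL/min.
50% of 150 mg = 75 mg

75 mg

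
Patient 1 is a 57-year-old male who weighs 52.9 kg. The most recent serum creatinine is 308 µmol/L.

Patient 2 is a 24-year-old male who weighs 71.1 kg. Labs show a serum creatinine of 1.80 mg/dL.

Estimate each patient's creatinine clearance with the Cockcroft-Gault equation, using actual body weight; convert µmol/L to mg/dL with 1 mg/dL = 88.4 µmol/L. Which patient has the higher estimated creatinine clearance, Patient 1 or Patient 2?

Patient 2

Patient 1: SCr = 308 / 88.4 = 3.484 mg/dL
Patient 1: CrCl = (140 − 57) × 52.9 / (72 × 3.484) = 4390.7 / 250.85 ≈ 17.5 mL/min
Patient 2: CrCl = (140 − 24) × 71.1 / (72 × 1.8) = 8247.6 / 129.60 ≈ 63.6 mL/min
17.5 vs 63.6 mL/min → Patient 2 is higher.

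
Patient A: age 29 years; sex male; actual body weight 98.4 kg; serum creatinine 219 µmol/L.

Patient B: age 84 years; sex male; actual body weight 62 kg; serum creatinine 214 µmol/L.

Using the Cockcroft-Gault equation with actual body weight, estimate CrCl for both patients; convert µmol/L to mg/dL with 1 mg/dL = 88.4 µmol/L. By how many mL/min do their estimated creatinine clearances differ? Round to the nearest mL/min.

Patient A: SCr = 219 / 88.4 = 2.477 mg/dL
Patient A: CrCl = (140 − 29) × 98.4 / (72 × 2.477) = 10922.4 / 178.34 ≈ 61.2 mL/min
Patient B: SCr = 214 / 88.4 = 2.421 mg/dL
Patient B: CrCl = (140 − 84) × 62 / (72 × 2.421) = 3472.0 / 174.31 ≈ 19.9 mL/min
|61.2 − 19.9| = 41.3 mL/min

41 mL/min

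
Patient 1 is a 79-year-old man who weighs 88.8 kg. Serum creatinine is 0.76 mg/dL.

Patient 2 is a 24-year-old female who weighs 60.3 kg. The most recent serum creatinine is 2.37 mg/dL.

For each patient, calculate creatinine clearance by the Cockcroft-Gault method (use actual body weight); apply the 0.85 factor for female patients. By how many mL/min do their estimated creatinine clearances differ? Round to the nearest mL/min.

Patient 1: CrCl = (140 − 79) × 88.8 / (72 × 0.76) = 5416.8 / 54.72 ≈ 99.0 mL/min
Patient 2: CrCl = (140 − 24) × 60.3 / (72 × 2.37) × 0.85 = 6994.8 / 170.64 × 0.85 ≈ 34.8 mL/min
|99.0 − 34.8| = 64.2 mL/min

64 mL/min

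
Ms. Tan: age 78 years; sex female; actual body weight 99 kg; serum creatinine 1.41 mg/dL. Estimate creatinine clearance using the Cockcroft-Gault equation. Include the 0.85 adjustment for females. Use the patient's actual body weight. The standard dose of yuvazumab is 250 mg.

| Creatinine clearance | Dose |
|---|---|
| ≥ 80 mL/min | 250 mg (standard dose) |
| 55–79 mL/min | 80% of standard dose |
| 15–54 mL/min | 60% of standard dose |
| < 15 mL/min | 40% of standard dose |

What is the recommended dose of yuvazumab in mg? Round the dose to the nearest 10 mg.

150 mg

CrCl = (140 − 78) × 99 / (72 × 1.41) × 0.85 = 6138.0 / 101.52 × 0.85 ≈ 51.4 mL/min
CrCl ≈ 51 mL/min → bracket 15–54 mL/min.
60% of 250 mg = 150 mg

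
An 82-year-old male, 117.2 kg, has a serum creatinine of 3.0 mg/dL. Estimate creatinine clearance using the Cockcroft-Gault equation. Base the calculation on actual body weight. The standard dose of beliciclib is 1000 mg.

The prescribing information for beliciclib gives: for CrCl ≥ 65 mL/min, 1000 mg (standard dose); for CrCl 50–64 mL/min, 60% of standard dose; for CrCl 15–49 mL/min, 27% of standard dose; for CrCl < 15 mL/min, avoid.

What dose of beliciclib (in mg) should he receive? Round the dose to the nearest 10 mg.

CrCl = (140 − 82) × 117.2 / (72 × 3) = 6797.6 / 216.00 ≈ 31.5 mL/min
CrCl ≈ 31 mL/min → bracket 15–49 mL/min.
27% of 1000 mg = 270 mg

270 mg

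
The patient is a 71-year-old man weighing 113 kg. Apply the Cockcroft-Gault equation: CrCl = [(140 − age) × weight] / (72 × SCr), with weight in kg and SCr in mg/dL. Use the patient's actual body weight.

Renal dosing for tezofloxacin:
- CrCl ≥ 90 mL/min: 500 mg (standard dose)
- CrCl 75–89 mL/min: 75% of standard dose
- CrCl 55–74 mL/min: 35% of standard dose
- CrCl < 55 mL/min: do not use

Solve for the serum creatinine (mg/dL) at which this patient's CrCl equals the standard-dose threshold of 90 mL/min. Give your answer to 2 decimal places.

1.20 mg/dL

Standard dose requires CrCl ≥ 90 mL/min.
Set (140 − 71) × 113 / (72 × SCr) = 90
SCr = (140 − 71) × 113 / (72 × 90) = 1.203 mg/dL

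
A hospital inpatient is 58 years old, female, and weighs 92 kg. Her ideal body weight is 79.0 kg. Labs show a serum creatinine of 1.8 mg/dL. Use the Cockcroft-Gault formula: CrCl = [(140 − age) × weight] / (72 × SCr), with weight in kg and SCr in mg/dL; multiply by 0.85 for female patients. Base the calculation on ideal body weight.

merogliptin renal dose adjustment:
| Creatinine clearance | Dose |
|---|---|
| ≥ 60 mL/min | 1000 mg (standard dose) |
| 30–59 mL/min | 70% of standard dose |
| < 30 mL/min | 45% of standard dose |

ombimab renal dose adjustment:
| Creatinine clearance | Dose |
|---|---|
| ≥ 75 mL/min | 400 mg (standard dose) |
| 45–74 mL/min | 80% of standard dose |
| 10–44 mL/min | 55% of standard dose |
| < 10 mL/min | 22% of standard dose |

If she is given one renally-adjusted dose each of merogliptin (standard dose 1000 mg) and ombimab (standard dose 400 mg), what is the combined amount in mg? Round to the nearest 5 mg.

920 mg

CrCl = (140 − 58) × 79 / (72 × 1.8) × 0.85 = 6478.0 / 129.60 × 0.85 ≈ 42.5 mL/min
CrCl ≈ 42 mL/min.
merogliptin: 30–59 mL/min → 70% of 1000 mg = 700 mg.
ombimab: 10–44 mL/min → 55% of 400 mg = 220 mg.
Total = 700 + 220 = 920 mg.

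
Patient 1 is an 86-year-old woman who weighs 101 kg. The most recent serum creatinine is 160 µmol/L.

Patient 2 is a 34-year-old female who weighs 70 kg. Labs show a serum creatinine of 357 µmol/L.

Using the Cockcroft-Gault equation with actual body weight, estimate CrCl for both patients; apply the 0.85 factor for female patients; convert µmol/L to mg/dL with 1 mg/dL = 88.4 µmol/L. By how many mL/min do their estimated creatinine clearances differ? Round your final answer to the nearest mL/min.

Patient 1: SCr = 160 / 88.4 = 1.81 mg/dL
Patient 1: CrCl = (140 − 86) × 101 / (72 × 1.81) × 0.85 = 5454.0 / 130.32 × 0.85 ≈ 35.6 mL/min
Patient 2: SCr = 357 / 88.4 = 4.038 mg/dL
Patient 2: CrCl = (140 − 34) × 70 / (72 × 4.038) × 0.85 = 7420.0 / 290.74 × 0.85 ≈ 21.7 mL/min
|35.6 − 21.7| = 13.9 mL/min

14 mL/min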